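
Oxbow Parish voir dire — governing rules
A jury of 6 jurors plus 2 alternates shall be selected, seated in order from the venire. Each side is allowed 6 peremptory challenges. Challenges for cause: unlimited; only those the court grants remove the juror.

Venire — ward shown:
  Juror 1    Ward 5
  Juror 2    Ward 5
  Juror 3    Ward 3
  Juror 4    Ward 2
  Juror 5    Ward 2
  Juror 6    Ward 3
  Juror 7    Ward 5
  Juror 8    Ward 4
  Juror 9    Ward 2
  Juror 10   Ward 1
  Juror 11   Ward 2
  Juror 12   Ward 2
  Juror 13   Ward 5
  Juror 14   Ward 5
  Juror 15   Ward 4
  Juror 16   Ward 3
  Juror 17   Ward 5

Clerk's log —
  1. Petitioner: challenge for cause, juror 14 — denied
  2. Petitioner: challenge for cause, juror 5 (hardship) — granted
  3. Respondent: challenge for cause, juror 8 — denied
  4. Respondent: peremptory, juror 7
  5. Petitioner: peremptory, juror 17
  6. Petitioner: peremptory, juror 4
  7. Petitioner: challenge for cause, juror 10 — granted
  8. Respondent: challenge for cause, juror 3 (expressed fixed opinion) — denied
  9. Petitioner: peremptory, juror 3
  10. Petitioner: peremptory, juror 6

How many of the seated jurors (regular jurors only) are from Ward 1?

Removed: #3, #4, #5, #6, #7, #10, #17.
Seated jurors 1–6: #1, #2, #8, #9, #11, #12 (alternates #13, #14 not counted).
None of those are in Ward 1 → 0.

0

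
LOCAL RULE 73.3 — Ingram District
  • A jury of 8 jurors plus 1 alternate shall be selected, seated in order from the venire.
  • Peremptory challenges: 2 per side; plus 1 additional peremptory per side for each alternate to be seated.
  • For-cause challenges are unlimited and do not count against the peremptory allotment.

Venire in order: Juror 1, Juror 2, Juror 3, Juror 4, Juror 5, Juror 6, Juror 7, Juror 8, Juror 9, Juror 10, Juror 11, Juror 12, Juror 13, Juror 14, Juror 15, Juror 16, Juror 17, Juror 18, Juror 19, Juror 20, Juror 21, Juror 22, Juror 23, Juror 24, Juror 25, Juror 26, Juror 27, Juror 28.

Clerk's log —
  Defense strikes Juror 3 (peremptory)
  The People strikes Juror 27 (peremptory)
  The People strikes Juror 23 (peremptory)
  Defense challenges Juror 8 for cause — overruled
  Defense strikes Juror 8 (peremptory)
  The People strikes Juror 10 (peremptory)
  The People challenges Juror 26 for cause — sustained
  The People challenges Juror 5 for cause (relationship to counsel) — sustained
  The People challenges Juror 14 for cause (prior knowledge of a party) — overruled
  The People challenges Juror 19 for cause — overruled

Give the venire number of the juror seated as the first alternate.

13

Removed: #3, #5, #8, #10, #23, #26, #27. (#14, #19 stay — for-cause denied.)
Seating in order: seats 1–8 → #1, #2, #4, #6, #7, #9, #11, #12; alternates → #13.
So alternate 1 is #13.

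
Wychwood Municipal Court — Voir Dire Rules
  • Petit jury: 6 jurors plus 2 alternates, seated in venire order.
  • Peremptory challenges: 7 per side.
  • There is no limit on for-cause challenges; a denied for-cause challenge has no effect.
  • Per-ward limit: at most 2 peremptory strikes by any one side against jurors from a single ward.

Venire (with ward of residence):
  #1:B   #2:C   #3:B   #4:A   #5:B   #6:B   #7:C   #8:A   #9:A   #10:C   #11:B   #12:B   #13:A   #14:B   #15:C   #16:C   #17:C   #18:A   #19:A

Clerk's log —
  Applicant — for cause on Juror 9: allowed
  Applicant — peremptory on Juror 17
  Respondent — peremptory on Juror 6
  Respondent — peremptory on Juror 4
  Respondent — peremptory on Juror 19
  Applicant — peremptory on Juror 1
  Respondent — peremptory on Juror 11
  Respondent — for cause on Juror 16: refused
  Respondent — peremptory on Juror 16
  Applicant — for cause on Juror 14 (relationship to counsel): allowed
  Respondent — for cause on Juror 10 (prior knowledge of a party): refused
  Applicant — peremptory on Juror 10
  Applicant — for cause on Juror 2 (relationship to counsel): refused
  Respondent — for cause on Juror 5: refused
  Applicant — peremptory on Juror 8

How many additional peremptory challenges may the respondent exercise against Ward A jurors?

0

Respondent peremptories so far: #6, #4, #19, #11, #16 — 5 of 7 used, 2 left overall.
Against Ward A: #4, #19 — 2 used; per-ward cap 2 leaves 0.
Binding limit: min(2, 0) = 0.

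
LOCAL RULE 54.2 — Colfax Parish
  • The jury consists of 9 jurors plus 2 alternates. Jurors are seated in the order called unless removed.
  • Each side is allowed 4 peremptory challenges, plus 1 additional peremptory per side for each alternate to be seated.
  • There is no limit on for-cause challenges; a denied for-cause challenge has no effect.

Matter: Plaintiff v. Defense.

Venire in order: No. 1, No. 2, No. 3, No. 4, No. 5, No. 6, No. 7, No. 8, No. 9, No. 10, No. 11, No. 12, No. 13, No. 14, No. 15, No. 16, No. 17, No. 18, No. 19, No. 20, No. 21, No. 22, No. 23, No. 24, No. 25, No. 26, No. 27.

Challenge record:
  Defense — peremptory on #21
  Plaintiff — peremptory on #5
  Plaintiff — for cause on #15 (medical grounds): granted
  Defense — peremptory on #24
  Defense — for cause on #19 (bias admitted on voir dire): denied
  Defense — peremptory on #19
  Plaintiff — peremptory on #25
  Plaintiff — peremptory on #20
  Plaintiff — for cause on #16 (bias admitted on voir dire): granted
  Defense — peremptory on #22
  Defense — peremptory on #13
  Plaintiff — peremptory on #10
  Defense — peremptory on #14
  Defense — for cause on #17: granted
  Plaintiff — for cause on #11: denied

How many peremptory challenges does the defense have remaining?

Defense allotment: 4 base + 1 × 2 alternates = 6.
Defense peremptories used: #21, #24, #19, #22, #13, #14 — 6 (for-cause on #19, #17 don't count).
Remaining: 6 − 6 = 0.

0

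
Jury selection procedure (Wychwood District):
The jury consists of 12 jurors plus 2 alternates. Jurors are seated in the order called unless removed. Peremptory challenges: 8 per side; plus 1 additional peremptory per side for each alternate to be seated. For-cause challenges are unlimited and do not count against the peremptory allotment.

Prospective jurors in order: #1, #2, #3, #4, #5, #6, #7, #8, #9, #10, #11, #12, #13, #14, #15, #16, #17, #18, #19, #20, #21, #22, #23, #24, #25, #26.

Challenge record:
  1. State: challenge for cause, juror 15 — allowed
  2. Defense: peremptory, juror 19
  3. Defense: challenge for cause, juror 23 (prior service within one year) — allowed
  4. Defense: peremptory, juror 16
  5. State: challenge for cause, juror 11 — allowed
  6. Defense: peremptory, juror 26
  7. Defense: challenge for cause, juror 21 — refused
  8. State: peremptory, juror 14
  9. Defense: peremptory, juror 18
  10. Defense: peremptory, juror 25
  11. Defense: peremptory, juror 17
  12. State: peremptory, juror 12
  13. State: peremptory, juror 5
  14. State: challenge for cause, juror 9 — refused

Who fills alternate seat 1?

22

Removed: #5, #11, #12, #14, #15, #16, #17, #18, #19, #23, #25, #26. (#9, #21 stay — for-cause denied.)
Seating in order: seats 1–12 → #1, #2, #3, #4, #6, #7, #8, #9, #10, #13, #20, #21; alternates → #22, #24.
So alternate 1 is #22.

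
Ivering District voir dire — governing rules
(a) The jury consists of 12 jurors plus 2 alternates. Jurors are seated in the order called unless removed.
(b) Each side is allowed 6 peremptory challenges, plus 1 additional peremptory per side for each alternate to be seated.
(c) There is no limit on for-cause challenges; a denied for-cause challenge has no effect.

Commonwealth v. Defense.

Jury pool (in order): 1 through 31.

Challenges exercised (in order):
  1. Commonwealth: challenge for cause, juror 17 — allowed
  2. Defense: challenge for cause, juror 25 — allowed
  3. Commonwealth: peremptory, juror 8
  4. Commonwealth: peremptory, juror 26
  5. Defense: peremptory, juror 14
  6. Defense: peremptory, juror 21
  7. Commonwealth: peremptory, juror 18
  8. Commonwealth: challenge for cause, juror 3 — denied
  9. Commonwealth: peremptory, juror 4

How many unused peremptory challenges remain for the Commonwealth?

4

Commonwealth allotment: 6 base + 1 × 2 alternates = 8.
Commonwealth peremptories used: #8, #26, #18, #4 — 4 (for-cause on #17, #3 don't count).
Remaining: 8 − 4 = 4.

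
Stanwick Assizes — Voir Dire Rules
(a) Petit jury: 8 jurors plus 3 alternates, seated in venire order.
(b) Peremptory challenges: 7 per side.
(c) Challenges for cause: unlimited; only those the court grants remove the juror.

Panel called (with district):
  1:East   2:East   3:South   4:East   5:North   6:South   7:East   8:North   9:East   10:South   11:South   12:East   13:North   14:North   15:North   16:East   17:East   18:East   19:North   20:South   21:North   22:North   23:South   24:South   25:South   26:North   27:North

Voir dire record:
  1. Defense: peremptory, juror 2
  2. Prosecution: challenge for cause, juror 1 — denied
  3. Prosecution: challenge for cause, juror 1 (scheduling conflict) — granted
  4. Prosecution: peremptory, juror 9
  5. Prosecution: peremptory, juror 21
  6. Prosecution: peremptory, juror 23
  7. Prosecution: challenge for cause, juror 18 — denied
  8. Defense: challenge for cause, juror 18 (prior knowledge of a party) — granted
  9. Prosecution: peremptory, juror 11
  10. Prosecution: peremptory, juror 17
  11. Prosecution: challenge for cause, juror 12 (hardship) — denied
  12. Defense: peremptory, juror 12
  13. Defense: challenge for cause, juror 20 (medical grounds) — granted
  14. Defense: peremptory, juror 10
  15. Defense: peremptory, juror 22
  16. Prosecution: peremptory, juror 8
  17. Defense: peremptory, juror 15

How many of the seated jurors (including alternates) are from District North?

4

Removed: #1, #2, #8, #9, #10, #11, #12, #15, #17, #18, #20, #21, #22, #23.
Seated (11 incl. alternates): #3, #4, #5, #6, #7, #13, #14, #16, #19, #24, #25.
Of those, in District North: #5, #13, #14, #19 → 4.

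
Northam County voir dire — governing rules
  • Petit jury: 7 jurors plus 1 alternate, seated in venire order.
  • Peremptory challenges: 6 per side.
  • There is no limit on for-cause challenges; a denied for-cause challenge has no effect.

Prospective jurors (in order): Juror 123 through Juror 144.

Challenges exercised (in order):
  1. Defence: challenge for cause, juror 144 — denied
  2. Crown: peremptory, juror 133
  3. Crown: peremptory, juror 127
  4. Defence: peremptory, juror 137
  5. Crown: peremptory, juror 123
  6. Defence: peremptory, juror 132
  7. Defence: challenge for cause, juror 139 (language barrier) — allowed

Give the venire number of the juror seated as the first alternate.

134

Removed: #123, #127, #132, #133, #137, #139. (#144 stays — for-cause denied.)
Filling seats in venire order through position 8: #124, #125, #126, #128, #129, #130, #131, #134.
So alternate 1 is #134.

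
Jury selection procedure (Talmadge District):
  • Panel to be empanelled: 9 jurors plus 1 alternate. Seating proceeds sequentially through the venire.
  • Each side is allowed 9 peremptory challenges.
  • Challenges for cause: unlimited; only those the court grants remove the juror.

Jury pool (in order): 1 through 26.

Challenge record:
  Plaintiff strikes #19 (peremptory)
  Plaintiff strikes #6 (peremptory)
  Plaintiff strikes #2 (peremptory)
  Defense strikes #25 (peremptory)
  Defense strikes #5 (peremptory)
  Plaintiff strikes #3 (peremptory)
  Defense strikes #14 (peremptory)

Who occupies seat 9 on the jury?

Removed: #2, #3, #5, #6, #14, #19, #25.
Filling seats in venire order through position 9: #1, #4, #7, #8, #9, #10, #11, #12, #13.
So seat 9 is #13.

13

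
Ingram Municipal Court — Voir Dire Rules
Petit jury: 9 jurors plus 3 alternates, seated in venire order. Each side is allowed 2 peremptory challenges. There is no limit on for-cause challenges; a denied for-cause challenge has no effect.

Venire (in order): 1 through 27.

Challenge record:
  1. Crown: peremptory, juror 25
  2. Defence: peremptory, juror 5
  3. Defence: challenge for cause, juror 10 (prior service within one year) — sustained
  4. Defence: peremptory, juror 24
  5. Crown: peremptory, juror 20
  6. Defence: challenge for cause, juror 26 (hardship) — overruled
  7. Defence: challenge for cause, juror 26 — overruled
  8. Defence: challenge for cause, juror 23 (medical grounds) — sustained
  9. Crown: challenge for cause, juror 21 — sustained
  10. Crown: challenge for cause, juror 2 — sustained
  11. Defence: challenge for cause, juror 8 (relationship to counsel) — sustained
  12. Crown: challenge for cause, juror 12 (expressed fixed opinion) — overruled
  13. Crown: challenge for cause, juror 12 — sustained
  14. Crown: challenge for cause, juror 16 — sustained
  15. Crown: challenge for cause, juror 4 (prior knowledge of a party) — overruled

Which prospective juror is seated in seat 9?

14

Removed: #2, #5, #8, #10, #12, #16, #20, #21, #23, #24, #25. (#4, #26 stay — for-cause denied.)
Seating in order: seats 1–9 → #1, #3, #4, #6, #7, #9, #11, #13, #14; alternates → #15, #17, #18.
So seat 9 is #14.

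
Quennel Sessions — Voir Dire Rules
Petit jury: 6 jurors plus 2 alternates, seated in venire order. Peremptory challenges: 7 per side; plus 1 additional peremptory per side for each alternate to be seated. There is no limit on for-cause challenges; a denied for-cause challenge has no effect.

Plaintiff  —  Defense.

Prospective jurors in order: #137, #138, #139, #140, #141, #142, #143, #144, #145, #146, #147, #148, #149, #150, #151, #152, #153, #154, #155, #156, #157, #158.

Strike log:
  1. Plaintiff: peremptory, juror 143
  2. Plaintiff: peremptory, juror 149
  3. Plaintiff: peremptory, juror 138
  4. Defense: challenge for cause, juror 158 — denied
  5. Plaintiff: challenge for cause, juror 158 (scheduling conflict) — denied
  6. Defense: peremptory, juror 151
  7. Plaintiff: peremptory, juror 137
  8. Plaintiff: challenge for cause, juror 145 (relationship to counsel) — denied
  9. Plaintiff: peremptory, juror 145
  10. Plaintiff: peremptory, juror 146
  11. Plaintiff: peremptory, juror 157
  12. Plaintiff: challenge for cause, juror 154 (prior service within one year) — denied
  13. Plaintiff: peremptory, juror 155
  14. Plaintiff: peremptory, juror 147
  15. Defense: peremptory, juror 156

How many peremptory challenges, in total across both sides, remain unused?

7

Plaintiff allotment: 7 base + 1 × 2 alternates = 9. Defense allotment: 7 base + 1 × 2 alternates = 9.
Plaintiff peremptories used: #143, #149, #138, #137, #145, #146, #157, #155, #147 — 9 (for-cause on #158, #145, #154 don't count).
Defense peremptories used: #151, #156 — 2 (the for-cause on #158 doesn't count).
Remaining: (9 − 9) + (9 − 2) = 7.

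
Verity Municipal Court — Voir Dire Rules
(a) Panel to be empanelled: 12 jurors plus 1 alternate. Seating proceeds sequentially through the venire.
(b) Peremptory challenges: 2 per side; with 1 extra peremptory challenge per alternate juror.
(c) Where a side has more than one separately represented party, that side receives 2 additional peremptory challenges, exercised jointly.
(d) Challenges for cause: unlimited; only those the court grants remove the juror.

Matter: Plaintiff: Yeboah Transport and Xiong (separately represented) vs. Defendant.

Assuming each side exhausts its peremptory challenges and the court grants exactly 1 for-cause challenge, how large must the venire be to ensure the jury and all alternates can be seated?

Seats to fill: 12 + 1 alternates = 13.
Peremptories — Plaintiff: 2 + 1×1 + 2 = 5; Defendant: 2 + 1×1 = 3; total 8.
For-cause removals: 1.
Minimum venire: 13 + 8 + 1 = 22.

22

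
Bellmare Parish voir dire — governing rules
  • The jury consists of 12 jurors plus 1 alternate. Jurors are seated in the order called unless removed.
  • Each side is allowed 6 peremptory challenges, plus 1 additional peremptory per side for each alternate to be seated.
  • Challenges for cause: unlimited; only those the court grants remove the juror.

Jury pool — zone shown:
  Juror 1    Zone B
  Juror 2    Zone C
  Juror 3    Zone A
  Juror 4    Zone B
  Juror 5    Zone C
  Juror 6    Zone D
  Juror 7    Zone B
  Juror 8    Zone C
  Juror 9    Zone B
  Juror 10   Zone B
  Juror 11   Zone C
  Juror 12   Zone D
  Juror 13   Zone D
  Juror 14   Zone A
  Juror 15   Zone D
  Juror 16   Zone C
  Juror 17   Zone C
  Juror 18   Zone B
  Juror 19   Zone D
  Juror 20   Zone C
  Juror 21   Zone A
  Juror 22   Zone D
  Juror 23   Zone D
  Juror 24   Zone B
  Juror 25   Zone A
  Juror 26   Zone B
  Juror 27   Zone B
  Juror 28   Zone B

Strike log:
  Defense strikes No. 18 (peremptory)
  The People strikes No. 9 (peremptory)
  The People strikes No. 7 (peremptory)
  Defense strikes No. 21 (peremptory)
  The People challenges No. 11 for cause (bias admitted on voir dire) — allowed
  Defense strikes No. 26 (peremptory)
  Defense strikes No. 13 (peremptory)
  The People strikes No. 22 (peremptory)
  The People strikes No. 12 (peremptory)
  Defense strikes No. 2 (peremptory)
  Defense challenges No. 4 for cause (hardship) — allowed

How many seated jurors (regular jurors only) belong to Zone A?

Removed: #2, #4, #7, #9, #11, #12, #13, #18, #21, #22, #26.
Seated jurors 1–12: #1, #3, #5, #6, #8, #10, #14, #15, #16, #17, #19, #20 (alternates #23 not counted).
Of those, in Zone A: #3, #14 → 2.

2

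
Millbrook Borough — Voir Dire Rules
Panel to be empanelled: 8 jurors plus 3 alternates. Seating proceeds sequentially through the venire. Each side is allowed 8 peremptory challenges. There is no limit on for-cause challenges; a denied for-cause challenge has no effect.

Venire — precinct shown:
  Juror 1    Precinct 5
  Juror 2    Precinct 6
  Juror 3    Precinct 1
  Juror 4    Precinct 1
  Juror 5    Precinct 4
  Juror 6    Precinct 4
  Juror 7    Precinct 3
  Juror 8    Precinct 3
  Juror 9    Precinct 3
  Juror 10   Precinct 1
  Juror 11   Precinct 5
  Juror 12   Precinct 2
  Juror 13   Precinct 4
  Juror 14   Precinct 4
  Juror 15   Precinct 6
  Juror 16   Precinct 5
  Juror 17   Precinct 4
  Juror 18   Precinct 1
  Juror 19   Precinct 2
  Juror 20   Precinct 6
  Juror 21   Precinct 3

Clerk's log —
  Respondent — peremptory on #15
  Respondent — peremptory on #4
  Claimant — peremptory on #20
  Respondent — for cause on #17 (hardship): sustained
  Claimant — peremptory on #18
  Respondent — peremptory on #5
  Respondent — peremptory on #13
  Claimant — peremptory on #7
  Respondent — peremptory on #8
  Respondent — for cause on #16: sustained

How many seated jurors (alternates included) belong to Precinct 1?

2

Removed: #4, #5, #7, #8, #13, #15, #16, #17, #18, #20.
Seated (11 incl. alternates): #1, #2, #3, #6, #9, #10, #11, #12, #14, #19, #21.
Of those, in Precinct 1: #3, #10 → 2.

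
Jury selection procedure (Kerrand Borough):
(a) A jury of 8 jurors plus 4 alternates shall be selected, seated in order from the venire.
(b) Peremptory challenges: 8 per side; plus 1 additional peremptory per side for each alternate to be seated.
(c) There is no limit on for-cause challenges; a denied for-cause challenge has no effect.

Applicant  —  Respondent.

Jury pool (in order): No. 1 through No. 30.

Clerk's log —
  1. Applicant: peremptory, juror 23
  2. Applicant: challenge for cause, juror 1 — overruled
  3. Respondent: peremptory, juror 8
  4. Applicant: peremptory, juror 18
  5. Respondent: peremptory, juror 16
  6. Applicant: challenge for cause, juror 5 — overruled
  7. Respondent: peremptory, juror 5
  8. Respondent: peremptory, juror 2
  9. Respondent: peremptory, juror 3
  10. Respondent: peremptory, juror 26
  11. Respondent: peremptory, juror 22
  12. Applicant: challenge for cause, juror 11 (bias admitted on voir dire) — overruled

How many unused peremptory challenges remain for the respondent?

5

Respondent allotment: 8 base + 1 × 4 alternates = 12.
Respondent peremptories used: #8, #16, #5, #2, #3, #26, #22 — 7.
Remaining: 12 − 7 = 5.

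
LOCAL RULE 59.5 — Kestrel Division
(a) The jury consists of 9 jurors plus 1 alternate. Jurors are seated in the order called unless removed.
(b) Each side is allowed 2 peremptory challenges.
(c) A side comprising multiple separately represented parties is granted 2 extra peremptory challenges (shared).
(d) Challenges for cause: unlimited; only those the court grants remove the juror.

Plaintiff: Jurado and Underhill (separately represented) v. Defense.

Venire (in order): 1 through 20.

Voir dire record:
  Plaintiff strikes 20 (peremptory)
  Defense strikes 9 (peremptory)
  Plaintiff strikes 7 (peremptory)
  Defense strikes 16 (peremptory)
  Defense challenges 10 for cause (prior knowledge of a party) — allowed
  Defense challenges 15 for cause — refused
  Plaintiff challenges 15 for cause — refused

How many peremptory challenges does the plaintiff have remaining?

2

Plaintiff allotment: 2 base + 2 multi-party = 4.
Plaintiff peremptories used: #20, #7 — 2 (the for-cause on #15 doesn't count).
Remaining: 4 − 2 = 2.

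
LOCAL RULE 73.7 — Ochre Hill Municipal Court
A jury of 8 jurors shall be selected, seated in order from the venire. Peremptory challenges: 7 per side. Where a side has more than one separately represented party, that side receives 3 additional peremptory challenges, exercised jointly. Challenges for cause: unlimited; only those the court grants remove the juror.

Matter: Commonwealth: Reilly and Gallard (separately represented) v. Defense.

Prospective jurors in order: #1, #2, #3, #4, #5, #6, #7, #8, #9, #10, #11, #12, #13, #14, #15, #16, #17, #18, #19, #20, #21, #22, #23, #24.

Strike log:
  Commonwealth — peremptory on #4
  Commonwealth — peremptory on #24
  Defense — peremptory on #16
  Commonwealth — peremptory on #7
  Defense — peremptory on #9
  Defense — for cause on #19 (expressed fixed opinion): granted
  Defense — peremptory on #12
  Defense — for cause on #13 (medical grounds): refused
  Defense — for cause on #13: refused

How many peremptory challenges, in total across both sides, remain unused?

Commonwealth allotment: 7 base + 3 multi-party = 10. Defense allotment: 7.
Commonwealth peremptories used: #4, #24, #7 — 3.
Defense peremptories used: #16, #9, #12 — 3 (for-cause on #19, #13, #13 don't count).
Remaining: (10 − 3) + (7 − 3) = 11.

11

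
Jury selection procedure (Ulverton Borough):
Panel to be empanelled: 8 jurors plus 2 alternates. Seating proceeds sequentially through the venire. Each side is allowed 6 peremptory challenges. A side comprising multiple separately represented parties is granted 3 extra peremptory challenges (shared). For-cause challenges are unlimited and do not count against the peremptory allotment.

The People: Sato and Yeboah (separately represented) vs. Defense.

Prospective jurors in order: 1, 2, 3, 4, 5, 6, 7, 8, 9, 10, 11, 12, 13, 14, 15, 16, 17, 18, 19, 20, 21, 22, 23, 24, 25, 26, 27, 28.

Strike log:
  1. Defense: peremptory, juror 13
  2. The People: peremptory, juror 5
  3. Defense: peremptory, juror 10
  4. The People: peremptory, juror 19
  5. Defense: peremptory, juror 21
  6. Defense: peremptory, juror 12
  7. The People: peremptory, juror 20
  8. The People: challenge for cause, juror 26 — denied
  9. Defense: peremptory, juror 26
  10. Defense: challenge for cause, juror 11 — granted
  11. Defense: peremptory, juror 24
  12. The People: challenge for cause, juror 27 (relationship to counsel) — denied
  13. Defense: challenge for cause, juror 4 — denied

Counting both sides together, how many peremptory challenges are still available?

6

The People allotment: 6 base + 3 multi-party = 9. Defense allotment: 6.
The People peremptories used: #5, #19, #20 — 3 (for-cause on #26, #27 don't count).
Defense peremptories used: #13, #10, #21, #12, #26, #24 — 6 (for-cause on #11, #4 don't count).
Remaining: (9 − 3) + (6 − 6) = 6.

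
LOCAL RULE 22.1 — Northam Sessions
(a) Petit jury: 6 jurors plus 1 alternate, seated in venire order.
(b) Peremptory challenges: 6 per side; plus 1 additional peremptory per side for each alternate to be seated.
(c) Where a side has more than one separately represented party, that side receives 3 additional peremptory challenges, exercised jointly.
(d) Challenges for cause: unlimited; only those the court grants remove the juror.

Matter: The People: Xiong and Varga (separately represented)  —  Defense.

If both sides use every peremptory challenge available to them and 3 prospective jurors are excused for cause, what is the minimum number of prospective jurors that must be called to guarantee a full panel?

Seats to fill: 6 + 1 alternates = 7.
Peremptories — The People: 6 + 1×1 + 3 = 10; Defense: 6 + 1×1 = 7; total 17.
For-cause removals: 3.
Minimum venire: 7 + 17 + 3 = 27.

27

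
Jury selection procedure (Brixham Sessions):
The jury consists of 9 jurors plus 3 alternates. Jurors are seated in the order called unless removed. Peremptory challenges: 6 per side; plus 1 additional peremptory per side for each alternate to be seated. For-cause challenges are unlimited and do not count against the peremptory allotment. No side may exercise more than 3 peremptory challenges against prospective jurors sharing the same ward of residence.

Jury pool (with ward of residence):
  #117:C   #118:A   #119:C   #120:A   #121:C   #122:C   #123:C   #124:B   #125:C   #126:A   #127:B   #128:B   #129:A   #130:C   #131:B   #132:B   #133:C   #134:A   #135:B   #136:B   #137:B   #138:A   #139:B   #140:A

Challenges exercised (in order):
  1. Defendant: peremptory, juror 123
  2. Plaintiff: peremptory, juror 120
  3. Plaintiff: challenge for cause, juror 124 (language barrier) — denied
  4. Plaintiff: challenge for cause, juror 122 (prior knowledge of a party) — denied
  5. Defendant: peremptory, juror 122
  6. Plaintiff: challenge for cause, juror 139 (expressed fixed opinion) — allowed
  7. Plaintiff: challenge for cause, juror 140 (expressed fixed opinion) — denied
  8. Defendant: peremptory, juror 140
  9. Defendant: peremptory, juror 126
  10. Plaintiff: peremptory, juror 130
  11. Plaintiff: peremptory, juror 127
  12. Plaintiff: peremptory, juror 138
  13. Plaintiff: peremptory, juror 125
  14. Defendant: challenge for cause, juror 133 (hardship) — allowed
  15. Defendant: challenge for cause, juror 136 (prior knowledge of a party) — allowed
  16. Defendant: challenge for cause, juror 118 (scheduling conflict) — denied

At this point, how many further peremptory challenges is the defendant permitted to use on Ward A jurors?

1

Defendant peremptories so far: #123, #122, #140, #126 — 4 of 9 used, 5 left overall.
Against Ward A: #140, #126 — 2 used; per-ward cap 3 leaves 1.
Binding limit: min(5, 1) = 1.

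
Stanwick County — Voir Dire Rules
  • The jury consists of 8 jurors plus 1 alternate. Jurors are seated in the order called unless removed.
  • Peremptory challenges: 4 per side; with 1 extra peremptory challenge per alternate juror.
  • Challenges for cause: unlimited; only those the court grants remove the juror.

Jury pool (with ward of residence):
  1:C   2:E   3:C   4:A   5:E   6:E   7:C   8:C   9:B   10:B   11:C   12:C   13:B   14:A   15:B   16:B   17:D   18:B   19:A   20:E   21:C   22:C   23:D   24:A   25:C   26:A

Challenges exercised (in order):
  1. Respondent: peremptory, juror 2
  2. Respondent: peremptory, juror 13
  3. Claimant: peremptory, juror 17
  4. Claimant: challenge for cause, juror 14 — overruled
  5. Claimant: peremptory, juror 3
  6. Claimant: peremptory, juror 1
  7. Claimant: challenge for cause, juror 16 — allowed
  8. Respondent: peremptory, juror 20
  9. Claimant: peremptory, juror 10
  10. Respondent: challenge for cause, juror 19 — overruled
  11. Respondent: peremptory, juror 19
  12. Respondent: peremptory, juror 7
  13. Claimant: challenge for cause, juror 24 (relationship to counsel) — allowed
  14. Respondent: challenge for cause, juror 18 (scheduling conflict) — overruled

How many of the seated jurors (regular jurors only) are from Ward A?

2

Removed: #1, #2, #3, #7, #10, #13, #16, #17, #19, #20, #24.
Seated jurors 1–8: #4, #5, #6, #8, #9, #11, #12, #14 (alternates #15 not counted).
Of those, in Ward A: #4, #14 → 2.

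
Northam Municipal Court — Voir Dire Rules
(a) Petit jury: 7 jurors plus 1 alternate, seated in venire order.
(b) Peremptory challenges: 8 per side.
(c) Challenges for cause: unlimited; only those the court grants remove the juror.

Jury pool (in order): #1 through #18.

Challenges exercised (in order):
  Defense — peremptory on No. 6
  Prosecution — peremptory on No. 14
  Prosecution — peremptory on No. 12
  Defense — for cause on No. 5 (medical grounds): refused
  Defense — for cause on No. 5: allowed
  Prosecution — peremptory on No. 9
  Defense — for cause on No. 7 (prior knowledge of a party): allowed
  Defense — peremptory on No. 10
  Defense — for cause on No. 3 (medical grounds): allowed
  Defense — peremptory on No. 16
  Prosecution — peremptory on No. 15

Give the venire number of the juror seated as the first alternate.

Removed: #3, #5, #6, #7, #9, #10, #12, #14, #15, #16.
Seating in order: seats 1–7 → #1, #2, #4, #8, #11, #13, #17; alternates → #18.
So alternate 1 is #18.

18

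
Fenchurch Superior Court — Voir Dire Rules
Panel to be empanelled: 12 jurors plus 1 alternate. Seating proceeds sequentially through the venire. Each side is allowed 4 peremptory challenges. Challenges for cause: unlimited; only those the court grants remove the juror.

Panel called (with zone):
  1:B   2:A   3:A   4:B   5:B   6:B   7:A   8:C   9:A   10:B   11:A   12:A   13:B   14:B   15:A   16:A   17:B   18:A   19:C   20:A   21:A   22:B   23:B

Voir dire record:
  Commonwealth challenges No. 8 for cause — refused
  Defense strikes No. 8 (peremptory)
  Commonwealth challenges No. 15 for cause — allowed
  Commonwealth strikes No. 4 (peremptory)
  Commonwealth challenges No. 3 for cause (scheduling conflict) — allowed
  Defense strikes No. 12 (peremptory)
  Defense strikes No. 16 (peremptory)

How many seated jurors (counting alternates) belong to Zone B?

Removed: #3, #4, #8, #12, #15, #16.
Seated (13 incl. alternates): #1, #2, #5, #6, #7, #9, #10, #11, #13, #14, #17, #18, #19.
Of those, in Zone B: #1, #5, #6, #10, #13, #14, #17 → 7.

7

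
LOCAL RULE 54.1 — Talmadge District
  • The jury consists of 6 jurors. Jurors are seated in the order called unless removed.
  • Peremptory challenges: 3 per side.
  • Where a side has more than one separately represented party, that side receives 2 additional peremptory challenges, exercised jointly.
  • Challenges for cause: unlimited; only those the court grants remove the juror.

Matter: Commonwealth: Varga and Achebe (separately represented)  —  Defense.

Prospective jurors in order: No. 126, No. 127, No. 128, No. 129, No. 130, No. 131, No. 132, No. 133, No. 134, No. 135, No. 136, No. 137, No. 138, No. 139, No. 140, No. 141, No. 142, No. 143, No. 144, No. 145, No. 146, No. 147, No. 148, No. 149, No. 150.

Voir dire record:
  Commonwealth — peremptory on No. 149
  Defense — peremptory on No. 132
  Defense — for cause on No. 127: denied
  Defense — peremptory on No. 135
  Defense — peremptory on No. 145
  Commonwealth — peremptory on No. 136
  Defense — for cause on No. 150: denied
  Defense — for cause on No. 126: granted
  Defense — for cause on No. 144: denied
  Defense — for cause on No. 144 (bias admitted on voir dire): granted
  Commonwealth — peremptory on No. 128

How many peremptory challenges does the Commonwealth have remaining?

2

Commonwealth allotment: 3 base + 2 multi-party = 5.
Commonwealth peremptories used: #149, #136, #128 — 3.
Remaining: 5 − 3 = 2.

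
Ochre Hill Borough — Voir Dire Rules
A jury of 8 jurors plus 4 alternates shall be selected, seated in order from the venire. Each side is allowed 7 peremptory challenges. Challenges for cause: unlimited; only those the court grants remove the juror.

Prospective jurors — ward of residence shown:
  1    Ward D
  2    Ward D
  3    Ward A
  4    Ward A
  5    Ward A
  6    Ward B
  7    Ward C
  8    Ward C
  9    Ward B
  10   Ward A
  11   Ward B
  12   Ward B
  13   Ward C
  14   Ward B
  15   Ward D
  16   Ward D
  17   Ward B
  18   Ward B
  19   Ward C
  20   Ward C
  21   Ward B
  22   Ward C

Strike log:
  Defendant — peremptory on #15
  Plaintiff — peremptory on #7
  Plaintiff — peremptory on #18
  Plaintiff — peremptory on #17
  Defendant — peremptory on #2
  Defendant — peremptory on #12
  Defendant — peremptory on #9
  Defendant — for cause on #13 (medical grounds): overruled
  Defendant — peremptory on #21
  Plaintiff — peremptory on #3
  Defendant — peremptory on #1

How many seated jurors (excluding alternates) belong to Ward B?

3

Removed: #1, #2, #3, #7, #9, #12, #15, #17, #18, #21.
Seated jurors 1–8: #4, #5, #6, #8, #10, #11, #13, #14 (alternates #16, #19, #20, #22 not counted).
Of those, in Ward B: #6, #11, #14 → 3.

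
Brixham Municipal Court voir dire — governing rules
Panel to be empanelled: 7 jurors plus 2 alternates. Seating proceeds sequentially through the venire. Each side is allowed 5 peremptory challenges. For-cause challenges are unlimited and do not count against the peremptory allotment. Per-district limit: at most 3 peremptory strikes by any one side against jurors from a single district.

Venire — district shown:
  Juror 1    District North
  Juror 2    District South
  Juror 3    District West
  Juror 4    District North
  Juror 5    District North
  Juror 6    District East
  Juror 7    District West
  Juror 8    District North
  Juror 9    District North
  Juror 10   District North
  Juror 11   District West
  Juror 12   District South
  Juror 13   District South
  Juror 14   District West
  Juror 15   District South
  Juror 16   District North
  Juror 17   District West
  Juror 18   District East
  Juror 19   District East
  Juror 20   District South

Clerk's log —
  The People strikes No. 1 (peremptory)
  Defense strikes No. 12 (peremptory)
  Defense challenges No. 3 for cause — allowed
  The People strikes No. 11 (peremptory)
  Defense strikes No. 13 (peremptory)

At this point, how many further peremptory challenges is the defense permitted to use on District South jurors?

Defense peremptories so far: #12, #13 — 2 of 5 used, 3 left overall.
Against District South: #12, #13 — 2 used; per-district cap 3 leaves 1.
Binding limit: min(3, 1) = 1.

1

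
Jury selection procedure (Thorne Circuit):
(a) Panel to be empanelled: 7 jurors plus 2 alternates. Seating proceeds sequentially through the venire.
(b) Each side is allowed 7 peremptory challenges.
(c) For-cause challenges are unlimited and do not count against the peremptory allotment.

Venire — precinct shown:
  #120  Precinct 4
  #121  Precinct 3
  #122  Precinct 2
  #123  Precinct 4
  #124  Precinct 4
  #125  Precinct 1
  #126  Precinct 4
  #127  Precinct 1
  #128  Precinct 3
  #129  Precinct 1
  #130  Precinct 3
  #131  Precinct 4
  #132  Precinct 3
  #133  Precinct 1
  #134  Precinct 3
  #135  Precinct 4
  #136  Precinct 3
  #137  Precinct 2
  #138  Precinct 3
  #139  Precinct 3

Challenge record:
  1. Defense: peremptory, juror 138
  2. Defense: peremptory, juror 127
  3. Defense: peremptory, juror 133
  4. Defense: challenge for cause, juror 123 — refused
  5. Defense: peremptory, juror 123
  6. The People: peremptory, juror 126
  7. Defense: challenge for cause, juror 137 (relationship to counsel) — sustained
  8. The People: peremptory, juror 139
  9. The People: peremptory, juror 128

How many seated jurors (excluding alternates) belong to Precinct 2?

1

Removed: #123, #126, #127, #128, #133, #137, #138, #139.
Seated jurors 1–7: #120, #121, #122, #124, #125, #129, #130 (alternates #131, #132 not counted).
Of those, in Precinct 2: #122 → 1.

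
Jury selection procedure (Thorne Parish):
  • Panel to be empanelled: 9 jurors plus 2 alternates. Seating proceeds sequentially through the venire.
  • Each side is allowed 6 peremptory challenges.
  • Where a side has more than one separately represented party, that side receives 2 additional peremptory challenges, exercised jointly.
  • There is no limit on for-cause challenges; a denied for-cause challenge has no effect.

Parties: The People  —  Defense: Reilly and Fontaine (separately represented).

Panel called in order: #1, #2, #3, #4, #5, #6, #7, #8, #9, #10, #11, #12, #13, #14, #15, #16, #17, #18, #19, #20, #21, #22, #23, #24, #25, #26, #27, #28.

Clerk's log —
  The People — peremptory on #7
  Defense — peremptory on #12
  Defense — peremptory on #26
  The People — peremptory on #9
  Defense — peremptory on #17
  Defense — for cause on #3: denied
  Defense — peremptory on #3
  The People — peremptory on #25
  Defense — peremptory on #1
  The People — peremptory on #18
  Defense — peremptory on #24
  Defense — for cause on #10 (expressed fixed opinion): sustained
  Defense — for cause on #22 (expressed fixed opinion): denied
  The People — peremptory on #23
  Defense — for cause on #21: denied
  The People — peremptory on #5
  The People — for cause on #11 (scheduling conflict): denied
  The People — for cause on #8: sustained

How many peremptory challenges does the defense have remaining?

2

Defense allotment: 6 base + 2 multi-party = 8.
Defense peremptories used: #12, #26, #17, #3, #1, #24 — 6 (for-cause on #3, #10, #22, #21 don't count).
Remaining: 8 − 6 = 2.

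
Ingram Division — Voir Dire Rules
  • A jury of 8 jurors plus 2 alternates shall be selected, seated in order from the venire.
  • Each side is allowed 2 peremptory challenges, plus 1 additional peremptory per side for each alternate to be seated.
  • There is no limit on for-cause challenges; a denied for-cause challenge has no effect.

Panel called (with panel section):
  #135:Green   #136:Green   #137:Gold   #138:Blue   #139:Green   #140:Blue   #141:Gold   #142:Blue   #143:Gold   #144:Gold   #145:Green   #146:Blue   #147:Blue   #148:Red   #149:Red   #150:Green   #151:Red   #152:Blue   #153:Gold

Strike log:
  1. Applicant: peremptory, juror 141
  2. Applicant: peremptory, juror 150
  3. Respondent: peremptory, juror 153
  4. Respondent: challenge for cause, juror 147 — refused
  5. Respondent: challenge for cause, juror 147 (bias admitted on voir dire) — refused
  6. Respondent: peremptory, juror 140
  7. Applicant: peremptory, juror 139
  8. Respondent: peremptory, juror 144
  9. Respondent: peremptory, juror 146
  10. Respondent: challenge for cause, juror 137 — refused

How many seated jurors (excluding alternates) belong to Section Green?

Removed: #139, #140, #141, #144, #146, #150, #153.
Seated jurors 1–8: #135, #136, #137, #138, #142, #143, #145, #147 (alternates #148, #149 not counted).
Of those, in Section Green: #135, #136, #145 → 3.

3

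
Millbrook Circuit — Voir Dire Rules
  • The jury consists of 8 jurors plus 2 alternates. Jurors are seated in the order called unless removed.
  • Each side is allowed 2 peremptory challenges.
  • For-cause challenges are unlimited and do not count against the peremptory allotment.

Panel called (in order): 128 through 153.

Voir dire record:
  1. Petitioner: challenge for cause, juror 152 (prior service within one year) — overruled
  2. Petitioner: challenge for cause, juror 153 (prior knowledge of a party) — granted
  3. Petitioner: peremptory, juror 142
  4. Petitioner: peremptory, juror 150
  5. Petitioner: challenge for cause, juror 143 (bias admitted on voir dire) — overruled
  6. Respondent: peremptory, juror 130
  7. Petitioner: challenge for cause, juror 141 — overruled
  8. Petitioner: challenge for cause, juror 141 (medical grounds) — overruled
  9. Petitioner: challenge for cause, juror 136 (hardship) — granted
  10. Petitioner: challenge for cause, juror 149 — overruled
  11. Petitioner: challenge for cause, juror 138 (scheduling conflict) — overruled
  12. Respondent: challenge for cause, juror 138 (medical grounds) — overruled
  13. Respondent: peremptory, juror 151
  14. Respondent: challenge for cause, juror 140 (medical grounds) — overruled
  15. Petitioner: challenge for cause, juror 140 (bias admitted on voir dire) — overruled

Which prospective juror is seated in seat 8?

137

Removed: #130, #136, #142, #150, #151, #153. (#138, #140, #141, #143, #149, #152 stay — for-cause denied.)
Seating in order: seats 1–8 → #128, #129, #131, #132, #133, #134, #135, #137; alternates → #138, #139.
So seat 8 is #137.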